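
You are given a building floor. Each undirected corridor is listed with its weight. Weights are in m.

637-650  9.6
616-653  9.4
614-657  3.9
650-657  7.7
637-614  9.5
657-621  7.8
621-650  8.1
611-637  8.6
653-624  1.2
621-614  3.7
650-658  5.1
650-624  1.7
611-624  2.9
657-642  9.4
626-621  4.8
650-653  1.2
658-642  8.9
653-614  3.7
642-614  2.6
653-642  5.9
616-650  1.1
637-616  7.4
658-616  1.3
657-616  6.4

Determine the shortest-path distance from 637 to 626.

18 m

Settle nodes by increasing distance from 637:
637: 0
616: 7.4  (via 637)
650: 8.5  (via 616)
611: 8.6  (via 637)
658: 8.7  (via 616)
614: 9.5  (via 637)
653: 9.7  (via 650)
624: 10.2  (via 650)
642: 12.1  (via 614)
621: 13.2  (via 614)
657: 13.4  (via 614)
626: 18  (via 621)
Shortest route: 637–614–621–626 = 18 m.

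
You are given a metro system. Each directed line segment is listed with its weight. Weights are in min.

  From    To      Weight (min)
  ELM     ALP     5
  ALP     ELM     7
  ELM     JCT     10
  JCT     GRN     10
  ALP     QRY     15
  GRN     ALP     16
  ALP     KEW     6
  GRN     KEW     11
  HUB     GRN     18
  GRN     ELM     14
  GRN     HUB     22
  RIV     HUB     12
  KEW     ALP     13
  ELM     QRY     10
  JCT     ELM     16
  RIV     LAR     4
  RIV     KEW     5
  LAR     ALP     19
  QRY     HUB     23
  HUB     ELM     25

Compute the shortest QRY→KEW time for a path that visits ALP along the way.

59 min

Shortest QRY→ALP: QRY → HUB → ELM → ALP = 53
Best ALP to KEW: ALP → KEW costing 6
Total via ALP: 53 + 6 = 59 min.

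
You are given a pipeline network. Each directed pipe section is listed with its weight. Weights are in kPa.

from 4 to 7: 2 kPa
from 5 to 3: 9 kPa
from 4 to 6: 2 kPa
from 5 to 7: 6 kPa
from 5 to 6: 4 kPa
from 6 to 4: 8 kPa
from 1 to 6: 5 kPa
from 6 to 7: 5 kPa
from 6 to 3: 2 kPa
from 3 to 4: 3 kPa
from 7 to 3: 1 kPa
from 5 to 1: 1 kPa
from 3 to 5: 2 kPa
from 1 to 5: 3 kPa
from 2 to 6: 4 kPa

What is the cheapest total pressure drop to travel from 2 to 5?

8 kPa

Enumerating some paths:
2 → 6 → 7 → 3 → 5: 4+5+1+2 = 12
2 → 6 → 4 → 7 → 3 → 5: 4+8+2+1+2 = 17
2 → 6 → 3 → 5: 4+2+2 = 8
Cheapest is 2 → 6 → 3 → 5 at 8 kPa.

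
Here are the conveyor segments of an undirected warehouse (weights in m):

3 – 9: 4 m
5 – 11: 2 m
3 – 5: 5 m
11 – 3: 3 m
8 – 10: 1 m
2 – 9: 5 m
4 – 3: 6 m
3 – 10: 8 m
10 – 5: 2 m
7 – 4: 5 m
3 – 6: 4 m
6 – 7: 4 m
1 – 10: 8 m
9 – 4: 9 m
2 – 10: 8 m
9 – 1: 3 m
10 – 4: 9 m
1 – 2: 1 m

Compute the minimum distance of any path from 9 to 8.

12 m

Settle nodes by increasing distance from 9:
9: 0
1: 3  (via 9)
2: 4  (via 1)
3: 4  (via 9)
11: 7  (via 3)
6: 8  (via 3)
4: 9  (via 9)
5: 9  (via 3)
10: 11  (via 1)
7: 12  (via 6)
8: 12  (via 10)
Shortest route: 9 → 1 → 10 → 8 = 12 m.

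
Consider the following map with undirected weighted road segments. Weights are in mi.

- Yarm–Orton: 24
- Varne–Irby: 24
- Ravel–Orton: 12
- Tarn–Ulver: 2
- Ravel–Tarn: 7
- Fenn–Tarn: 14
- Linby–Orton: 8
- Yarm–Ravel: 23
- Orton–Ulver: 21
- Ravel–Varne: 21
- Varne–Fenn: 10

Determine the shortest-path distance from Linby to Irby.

Shortest distances from Linby:
Linby: 0
Orton: 8  (via Linby)
Ravel: 20  (via Orton)
Tarn: 27  (via Ravel)
Ulver: 29  (via Orton)
Yarm: 32  (via Orton)
Fenn: 41  (via Tarn)
Varne: 41  (via Ravel)
Irby: 65  (via Varne)
Shortest route: Linby → Orton → Ravel → Varne → Irby = 65 mi.

65 mi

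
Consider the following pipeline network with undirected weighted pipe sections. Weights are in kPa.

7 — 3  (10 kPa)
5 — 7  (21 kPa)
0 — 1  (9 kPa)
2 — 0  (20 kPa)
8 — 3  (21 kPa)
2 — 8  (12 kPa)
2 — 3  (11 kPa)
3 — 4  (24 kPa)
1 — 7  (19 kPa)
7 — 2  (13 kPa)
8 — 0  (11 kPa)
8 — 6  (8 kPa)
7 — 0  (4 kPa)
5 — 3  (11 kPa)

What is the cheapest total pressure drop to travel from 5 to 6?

40 kPa

Running Dijkstra from 5:
5: 0
3: 11  (via 5)
7: 21  (via 5)
2: 22  (via 3)
0: 25  (via 7)
8: 32  (via 3)
1: 34  (via 0)
4: 35  (via 3)
6: 40  (via 8)
Shortest route: 5 → 3 → 8 → 6 = 40 kPa.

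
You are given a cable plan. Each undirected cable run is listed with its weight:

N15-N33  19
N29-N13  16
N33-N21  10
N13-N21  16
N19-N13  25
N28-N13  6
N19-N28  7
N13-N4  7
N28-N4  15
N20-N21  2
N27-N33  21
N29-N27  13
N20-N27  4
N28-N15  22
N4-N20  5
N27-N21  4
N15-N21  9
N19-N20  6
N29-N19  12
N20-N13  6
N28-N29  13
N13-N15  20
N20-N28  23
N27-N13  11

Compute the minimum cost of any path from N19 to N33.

18

Running Dijkstra from N19:
N19: 0
N20: 6  (via N19)
N28: 7  (via N19)
N21: 8  (via N20)
N27: 10  (via N20)
N4: 11  (via N20)
N13: 12  (via N20)
N29: 12  (via N19)
N15: 17  (via N21)
N33: 18  (via N21)
Shortest route: N19 → N20 → N21 → N33 = 18.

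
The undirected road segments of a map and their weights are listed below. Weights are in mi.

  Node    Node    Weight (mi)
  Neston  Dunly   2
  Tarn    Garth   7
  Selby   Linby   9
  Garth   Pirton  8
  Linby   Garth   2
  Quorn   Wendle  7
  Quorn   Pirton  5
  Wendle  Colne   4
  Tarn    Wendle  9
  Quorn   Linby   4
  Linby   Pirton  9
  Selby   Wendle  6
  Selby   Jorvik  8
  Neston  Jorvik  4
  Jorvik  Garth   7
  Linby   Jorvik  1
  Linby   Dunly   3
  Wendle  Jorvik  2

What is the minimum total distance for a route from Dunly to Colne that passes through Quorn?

18 mi

Shortest Dunly→Quorn: Dunly–Linby–Quorn = 7
Shortest Quorn→Colne: Quorn–Wendle–Colne = 11
Total via Quorn: 7 + 11 = 18 mi.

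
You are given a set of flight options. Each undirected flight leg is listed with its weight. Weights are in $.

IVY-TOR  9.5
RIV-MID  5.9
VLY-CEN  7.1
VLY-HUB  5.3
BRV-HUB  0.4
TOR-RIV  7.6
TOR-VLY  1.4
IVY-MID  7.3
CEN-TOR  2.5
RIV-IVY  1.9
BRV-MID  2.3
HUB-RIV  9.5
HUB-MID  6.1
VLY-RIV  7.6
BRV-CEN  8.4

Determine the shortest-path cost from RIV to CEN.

Enumerating some paths:
RIV–TOR–CEN: 7.6+2.5 = 10.1
RIV–IVY–TOR–CEN: 1.9+9.5+2.5 = 13.9
RIV–VLY–TOR–CEN: 7.6+1.4+2.5 = 11.5
Cheapest is RIV–TOR–CEN at $10.1.

$10.1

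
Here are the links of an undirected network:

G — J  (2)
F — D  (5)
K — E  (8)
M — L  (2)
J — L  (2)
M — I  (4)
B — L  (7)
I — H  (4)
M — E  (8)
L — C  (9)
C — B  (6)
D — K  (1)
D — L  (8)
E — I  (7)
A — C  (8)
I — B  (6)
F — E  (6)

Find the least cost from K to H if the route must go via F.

Shortest K→F: K → D → F = 6
Shortest F→H: F → E → I → H = 17
Total via F: 6 + 17 = 23.

23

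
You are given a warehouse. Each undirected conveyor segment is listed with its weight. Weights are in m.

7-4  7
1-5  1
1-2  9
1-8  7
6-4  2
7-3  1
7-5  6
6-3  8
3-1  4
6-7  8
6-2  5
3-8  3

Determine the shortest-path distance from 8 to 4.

Shortest distances from 8:
8: 0
3: 3  (via 8)
7: 4  (via 3)
1: 7  (via 8)
5: 8  (via 1)
4: 11  (via 7)
Shortest route: 8–3–7–4 = 11 m.

11 m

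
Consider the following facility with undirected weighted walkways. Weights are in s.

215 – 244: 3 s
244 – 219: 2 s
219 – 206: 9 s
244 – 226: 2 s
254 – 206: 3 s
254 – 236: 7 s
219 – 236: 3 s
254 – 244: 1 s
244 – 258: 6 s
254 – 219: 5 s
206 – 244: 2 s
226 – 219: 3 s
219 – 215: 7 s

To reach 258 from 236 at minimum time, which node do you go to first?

219

Candidate routes:
236 - 219 - 226 - 244 - 258: 3+3+2+6 = 14
236 - 219 - 244 - 258: 3+2+6 = 11
236 - 254 - 244 - 258: 7+1+6 = 14
Cheapest is 236 - 219 - 244 - 258 at 11 s.
So from 236 the first move is to 219.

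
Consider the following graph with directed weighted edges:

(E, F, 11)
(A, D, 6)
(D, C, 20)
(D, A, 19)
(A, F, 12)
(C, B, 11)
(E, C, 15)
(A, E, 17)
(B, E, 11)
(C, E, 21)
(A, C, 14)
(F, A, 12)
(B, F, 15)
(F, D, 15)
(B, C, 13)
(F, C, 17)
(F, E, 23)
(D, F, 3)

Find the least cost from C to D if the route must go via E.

Shortest C→E: C–E = 21
Shortest E→D: E–F–D = 26
Total via E: 21 + 26 = 47.

47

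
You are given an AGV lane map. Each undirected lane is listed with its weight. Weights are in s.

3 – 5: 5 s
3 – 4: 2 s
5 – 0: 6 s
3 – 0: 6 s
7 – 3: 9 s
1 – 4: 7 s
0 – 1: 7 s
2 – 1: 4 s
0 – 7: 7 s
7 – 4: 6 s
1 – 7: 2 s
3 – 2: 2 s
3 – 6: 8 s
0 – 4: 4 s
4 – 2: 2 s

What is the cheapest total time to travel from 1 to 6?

14 s

Compare a few routes:
1 - 4 - 3 - 6: 7+2+8 = 17
1 - 2 - 3 - 6: 4+2+8 = 14
1 - 2 - 4 - 3 - 6: 4+2+2+8 = 16
Cheapest is 1 - 2 - 3 - 6 at 14 s.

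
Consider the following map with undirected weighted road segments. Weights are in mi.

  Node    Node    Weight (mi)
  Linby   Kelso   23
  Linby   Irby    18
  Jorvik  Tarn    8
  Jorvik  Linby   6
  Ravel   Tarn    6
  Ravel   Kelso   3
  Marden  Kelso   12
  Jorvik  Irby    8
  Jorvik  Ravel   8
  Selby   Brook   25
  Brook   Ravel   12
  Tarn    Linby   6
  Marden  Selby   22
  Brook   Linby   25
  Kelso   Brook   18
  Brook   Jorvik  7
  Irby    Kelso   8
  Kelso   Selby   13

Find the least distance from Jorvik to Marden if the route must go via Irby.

Shortest Jorvik→Irby: Jorvik → Irby = 8
Best Irby to Marden: Irby → Kelso → Marden costing 20
Total via Irby: 8 + 20 = 28 mi.

28 mi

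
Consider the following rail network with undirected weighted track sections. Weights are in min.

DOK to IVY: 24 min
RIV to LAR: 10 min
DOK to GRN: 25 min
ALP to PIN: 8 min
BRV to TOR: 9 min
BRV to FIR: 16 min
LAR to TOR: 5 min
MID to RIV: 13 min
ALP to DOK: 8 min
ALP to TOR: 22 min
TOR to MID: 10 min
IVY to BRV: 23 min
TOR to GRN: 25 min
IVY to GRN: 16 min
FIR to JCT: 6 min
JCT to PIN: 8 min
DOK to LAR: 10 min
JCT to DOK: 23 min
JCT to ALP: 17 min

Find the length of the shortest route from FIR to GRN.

50 min

Shortest distances from FIR:
FIR: 0
JCT: 6  (via FIR)
PIN: 14  (via JCT)
BRV: 16  (via FIR)
ALP: 22  (via PIN)
TOR: 25  (via BRV)
DOK: 29  (via JCT)
LAR: 30  (via TOR)
MID: 35  (via TOR)
IVY: 39  (via BRV)
RIV: 40  (via LAR)
GRN: 50  (via TOR)
Shortest route: FIR → BRV → TOR → GRN = 50 min.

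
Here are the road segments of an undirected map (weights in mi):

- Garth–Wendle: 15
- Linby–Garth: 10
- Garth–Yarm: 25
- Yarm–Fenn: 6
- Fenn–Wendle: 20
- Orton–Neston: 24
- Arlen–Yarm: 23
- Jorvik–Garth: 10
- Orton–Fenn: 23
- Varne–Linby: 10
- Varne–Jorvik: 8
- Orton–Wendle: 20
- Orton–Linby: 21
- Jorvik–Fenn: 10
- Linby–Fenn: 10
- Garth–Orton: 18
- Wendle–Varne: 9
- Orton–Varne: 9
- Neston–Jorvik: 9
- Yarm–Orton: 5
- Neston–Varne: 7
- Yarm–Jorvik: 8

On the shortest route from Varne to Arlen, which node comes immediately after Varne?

Candidate routes:
Varne → Jorvik → Yarm → Arlen: 8+8+23 = 39
Varne → Jorvik → Fenn → Yarm → Arlen: 8+10+6+23 = 47
Varne → Orton → Yarm → Arlen: 9+5+23 = 37
The minimum is 37 mi via Varne → Orton → Yarm → Arlen.
So from Varne the first move is to Orton.

Orton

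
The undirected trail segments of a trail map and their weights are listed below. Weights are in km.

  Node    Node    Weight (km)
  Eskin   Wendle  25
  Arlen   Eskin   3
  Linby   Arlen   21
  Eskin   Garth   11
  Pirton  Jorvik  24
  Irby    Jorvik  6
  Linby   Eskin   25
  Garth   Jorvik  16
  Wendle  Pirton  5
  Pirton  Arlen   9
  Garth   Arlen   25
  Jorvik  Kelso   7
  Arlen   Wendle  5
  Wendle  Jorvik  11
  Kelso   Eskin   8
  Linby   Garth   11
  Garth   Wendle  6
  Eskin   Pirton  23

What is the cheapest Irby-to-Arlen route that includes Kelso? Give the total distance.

24 km

Shortest Irby→Kelso: Irby–Jorvik–Kelso = 13
Best Kelso to Arlen: Kelso–Eskin–Arlen costing 11
Total via Kelso: 13 + 11 = 24 km.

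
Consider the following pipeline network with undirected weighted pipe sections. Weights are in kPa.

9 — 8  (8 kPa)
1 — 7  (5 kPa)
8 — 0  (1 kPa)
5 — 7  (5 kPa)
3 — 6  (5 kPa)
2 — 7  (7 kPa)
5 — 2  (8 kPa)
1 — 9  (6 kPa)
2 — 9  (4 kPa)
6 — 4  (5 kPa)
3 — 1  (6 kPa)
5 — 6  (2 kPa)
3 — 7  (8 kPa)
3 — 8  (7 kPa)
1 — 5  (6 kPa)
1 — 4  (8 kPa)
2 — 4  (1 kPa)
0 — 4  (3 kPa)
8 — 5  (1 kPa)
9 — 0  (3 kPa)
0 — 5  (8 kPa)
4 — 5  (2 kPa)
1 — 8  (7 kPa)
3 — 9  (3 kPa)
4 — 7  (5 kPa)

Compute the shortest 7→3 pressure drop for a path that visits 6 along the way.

Best 7 to 6: 7–5–6 costing 7
Best 6 to 3: 6–3 costing 5
Total via 6: 7 + 5 = 12 kPa.

12 kPa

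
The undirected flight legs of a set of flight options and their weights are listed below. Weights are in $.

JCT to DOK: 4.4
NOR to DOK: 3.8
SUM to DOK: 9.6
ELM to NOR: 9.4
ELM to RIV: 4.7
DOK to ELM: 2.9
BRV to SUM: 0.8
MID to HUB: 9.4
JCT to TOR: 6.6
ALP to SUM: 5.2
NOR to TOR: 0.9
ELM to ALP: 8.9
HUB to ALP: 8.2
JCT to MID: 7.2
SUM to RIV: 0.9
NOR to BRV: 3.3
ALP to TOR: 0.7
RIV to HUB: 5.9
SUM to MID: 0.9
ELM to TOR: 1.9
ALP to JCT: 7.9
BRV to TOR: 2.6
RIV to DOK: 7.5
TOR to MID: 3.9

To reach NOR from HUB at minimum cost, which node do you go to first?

Compare a few routes:
HUB → ALP → TOR → NOR: 8.2+0.7+0.9 = 9.8
HUB → RIV → SUM → BRV → NOR: 5.9+0.9+0.8+3.3 = 10.9
The minimum is $9.8 via HUB → ALP → TOR → NOR.
So from HUB the first move is to ALP.

ALP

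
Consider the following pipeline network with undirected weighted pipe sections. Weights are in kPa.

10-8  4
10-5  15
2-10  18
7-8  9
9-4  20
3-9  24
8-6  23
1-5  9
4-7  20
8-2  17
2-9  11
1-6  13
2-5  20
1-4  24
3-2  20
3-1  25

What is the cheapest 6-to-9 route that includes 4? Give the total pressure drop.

Shortest 6→4: 6 → 1 → 4 = 37
Best 4 to 9: 4 → 9 costing 20
Total via 4: 37 + 20 = 57 kPa.

57 kPa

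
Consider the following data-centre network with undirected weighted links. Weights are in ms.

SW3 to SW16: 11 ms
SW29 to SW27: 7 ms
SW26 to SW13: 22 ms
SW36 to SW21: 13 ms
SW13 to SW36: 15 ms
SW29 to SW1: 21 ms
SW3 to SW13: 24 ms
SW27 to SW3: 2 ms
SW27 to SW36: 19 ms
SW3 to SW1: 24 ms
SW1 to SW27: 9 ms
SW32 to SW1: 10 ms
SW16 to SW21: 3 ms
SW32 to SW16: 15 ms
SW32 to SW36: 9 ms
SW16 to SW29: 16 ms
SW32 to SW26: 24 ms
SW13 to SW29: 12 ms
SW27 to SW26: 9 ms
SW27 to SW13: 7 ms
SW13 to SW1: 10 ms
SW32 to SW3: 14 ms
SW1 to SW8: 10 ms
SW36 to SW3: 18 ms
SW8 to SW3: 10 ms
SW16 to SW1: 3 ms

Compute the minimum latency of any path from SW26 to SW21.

24 ms

Compare a few routes:
SW26 → SW27 → SW13 → SW1 → SW16 → SW21: 9+7+10+3+3 = 32
SW26 → SW27 → SW29 → SW16 → SW21: 9+7+16+3 = 35
SW26 → SW27 → SW1 → SW16 → SW21: 9+9+3+3 = 24
SW26 → SW27 → SW3 → SW16 → SW21: 9+2+11+3 = 25
The minimum is 24 ms via SW26 → SW27 → SW1 → SW16 → SW21.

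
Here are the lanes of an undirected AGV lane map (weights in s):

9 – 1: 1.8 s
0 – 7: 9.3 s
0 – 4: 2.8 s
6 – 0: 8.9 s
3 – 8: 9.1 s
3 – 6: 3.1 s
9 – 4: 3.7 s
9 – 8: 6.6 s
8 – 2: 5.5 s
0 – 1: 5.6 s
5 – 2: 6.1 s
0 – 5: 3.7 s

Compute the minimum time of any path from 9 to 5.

10.2 s

Compare a few routes:
9 → 4 → 0 → 5: 3.7+2.8+3.7 = 10.2
9 → 1 → 0 → 5: 1.8+5.6+3.7 = 11.1
Cheapest is 9 → 4 → 0 → 5 at 10.2 s.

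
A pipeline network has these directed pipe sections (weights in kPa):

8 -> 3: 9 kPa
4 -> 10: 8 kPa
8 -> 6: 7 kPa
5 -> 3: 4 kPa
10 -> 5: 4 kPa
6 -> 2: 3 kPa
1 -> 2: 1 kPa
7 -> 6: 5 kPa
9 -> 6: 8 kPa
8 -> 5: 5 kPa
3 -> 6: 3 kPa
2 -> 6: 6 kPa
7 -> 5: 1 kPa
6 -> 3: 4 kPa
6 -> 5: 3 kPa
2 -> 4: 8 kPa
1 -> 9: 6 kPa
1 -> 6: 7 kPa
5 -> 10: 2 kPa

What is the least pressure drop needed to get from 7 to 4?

Enumerating some paths:
7–6–2–4: 5+3+8 = 16
7–5–3–6–2–4: 1+4+3+3+8 = 19
Cheapest is 7–6–2–4 at 16 kPa.

16 kPa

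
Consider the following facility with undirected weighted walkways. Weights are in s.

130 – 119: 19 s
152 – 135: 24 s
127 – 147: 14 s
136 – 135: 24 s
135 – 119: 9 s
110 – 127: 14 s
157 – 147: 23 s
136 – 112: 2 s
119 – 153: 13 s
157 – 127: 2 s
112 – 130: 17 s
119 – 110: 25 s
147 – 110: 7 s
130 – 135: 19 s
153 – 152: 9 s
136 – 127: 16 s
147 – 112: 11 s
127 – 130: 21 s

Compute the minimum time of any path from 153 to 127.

Compare a few routes:
153 → 119 → 110 → 127: 13+25+14 = 52
153 → 119 → 130 → 127: 13+19+21 = 53
153 → 119 → 110 → 147 → 127: 13+25+7+14 = 59
The minimum is 52 s via 153 → 119 → 110 → 127.

52 s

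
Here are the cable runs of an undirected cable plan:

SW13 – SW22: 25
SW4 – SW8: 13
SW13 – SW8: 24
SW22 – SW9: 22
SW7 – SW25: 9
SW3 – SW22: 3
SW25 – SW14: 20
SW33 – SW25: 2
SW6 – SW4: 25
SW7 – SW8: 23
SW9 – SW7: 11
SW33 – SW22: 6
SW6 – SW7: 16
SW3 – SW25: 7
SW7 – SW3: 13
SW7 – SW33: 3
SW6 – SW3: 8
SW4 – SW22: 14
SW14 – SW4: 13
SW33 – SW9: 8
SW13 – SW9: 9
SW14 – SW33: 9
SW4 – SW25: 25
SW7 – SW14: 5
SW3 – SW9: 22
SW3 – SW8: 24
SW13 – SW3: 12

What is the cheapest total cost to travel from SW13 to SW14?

Settle nodes by increasing distance from SW13:
SW13: 0
SW9: 9  (via SW13)
SW3: 12  (via SW13)
SW22: 15  (via SW3)
SW33: 17  (via SW9)
SW25: 19  (via SW3)
SW7: 20  (via SW9)
SW6: 20  (via SW3)
SW8: 24  (via SW13)
SW14: 25  (via SW7)
Shortest route: SW13–SW9–SW7–SW14 = 25.

25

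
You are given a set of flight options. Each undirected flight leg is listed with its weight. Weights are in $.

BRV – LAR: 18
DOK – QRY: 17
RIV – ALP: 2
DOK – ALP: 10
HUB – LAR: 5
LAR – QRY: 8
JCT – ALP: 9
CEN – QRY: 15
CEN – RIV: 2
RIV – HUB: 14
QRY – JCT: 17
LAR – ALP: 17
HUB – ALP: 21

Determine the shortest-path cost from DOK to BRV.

Settle nodes by increasing distance from DOK:
DOK: 0
ALP: 10  (via DOK)
RIV: 12  (via ALP)
CEN: 14  (via RIV)
QRY: 17  (via DOK)
JCT: 19  (via ALP)
LAR: 25  (via QRY)
HUB: 26  (via RIV)
BRV: 43  (via LAR)
Shortest route: DOK–QRY–LAR–BRV = $43.

$43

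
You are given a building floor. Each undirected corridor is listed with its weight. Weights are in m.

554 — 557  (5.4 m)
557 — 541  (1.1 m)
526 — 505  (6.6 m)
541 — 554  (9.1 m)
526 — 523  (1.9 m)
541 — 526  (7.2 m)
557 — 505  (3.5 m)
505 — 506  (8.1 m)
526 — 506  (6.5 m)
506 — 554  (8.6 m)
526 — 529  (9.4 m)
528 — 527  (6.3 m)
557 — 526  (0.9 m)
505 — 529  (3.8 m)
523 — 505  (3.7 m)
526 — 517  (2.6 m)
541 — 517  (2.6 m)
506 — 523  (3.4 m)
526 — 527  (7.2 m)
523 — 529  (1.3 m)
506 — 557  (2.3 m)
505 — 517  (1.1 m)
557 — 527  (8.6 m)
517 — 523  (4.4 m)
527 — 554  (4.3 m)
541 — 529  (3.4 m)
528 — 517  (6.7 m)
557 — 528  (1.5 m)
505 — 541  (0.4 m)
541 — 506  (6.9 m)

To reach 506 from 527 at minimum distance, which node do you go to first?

528

Candidate routes:
527–526–557–506: 7.2+0.9+2.3 = 10.4
527–528–557–506: 6.3+1.5+2.3 = 10.1
527–557–506: 8.6+2.3 = 10.9
Cheapest is 527–528–557–506 at 10.1 m.
So from 527 the first move is to 528.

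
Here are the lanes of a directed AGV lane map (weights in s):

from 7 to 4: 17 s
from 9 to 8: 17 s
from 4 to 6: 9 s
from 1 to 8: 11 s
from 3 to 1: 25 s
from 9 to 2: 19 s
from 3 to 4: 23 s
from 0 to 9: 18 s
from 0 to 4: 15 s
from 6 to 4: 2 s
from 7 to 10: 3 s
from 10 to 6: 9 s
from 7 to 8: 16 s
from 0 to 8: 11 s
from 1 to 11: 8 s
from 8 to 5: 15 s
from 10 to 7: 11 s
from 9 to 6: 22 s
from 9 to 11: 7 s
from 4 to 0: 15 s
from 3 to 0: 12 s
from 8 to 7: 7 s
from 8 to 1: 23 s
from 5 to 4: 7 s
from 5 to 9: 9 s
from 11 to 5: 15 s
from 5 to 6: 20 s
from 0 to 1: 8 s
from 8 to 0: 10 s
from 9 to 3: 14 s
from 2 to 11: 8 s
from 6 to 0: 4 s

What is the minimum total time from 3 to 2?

Compare a few routes:
3 - 0 - 8 - 5 - 9 - 2: 12+11+15+9+19 = 66
3 - 0 - 9 - 2: 12+18+19 = 49
3 - 0 - 1 - 11 - 5 - 9 - 2: 12+8+8+15+9+19 = 71
The minimum is 49 s via 3 - 0 - 9 - 2.

49 s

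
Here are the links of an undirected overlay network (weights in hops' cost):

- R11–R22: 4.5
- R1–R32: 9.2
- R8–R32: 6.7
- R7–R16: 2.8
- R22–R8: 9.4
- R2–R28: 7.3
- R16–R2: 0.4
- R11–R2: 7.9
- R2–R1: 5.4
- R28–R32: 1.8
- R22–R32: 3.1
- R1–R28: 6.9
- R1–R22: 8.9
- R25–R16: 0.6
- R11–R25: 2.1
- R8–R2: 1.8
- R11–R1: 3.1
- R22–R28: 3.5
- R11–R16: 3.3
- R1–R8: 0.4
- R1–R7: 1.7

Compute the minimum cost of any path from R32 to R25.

Enumerating some paths:
R32 - R22 - R11 - R25: 3.1+4.5+2.1 = 9.7
R32 - R28 - R2 - R16 - R25: 1.8+7.3+0.4+0.6 = 10.1
R32 - R8 - R2 - R16 - R25: 6.7+1.8+0.4+0.6 = 9.5
Cheapest is R32 - R8 - R2 - R16 - R25 at 9.5 hops' cost.

9.5 hops' cost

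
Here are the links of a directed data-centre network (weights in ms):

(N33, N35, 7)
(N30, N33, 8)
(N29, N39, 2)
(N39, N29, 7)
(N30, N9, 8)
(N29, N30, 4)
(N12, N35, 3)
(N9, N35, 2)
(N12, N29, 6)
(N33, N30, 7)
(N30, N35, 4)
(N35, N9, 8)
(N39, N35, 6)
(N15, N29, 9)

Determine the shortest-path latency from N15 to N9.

Candidate routes:
N15 - N29 - N30 - N9: 9+4+8 = 21
N15 - N29 - N39 - N35 - N9: 9+2+6+8 = 25
Cheapest is N15 - N29 - N30 - N9 at 21 ms.

21 ms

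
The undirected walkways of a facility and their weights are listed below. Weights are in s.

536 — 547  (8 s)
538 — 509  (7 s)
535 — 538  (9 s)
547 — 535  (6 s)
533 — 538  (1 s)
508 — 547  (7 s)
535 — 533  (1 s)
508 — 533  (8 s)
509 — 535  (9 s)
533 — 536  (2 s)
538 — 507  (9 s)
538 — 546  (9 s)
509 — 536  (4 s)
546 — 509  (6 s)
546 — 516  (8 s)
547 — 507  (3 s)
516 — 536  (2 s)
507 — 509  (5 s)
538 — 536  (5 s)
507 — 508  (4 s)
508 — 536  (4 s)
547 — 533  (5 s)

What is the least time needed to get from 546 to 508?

14 s

Settle nodes by increasing distance from 546:
546: 0
509: 6  (via 546)
516: 8  (via 546)
538: 9  (via 546)
536: 10  (via 509)
533: 10  (via 538)
507: 11  (via 509)
535: 11  (via 533)
547: 14  (via 507)
508: 14  (via 536)
Shortest route: 546 → 509 → 536 → 508 = 14 s.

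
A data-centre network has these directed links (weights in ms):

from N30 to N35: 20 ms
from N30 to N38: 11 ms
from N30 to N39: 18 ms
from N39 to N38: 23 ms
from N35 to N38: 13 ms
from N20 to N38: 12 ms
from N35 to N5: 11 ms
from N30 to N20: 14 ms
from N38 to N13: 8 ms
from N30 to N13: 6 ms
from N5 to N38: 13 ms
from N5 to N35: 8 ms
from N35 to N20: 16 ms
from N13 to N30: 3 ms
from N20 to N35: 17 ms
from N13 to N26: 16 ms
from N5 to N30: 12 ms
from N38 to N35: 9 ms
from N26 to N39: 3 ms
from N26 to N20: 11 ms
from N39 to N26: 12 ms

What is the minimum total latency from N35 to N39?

Compare a few routes:
N35 → N5 → N30 → N39: 11+12+18 = 41
N35 → N38 → N13 → N26 → N39: 13+8+16+3 = 40
The minimum is 40 ms via N35 → N38 → N13 → N26 → N39.

40 ms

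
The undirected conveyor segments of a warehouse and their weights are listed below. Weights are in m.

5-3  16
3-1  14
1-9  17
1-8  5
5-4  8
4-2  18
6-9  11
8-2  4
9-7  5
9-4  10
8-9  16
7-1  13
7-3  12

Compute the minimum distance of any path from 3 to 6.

Candidate routes:
3–1–9–6: 14+17+11 = 42
3–7–9–6: 12+5+11 = 28
The minimum is 28 m via 3–7–9–6.

28 m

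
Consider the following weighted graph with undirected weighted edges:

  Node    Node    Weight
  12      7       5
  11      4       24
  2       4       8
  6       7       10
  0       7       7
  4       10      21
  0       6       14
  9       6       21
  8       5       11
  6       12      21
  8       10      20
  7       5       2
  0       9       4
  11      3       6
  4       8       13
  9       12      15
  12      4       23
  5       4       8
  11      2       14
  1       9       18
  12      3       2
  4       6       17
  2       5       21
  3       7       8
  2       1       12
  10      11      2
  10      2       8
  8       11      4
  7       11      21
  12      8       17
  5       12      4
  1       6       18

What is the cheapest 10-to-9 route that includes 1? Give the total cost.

38

Best 10 to 1: 10 → 2 → 1 costing 20
Best 1 to 9: 1 → 9 costing 18
Total via 1: 20 + 18 = 38.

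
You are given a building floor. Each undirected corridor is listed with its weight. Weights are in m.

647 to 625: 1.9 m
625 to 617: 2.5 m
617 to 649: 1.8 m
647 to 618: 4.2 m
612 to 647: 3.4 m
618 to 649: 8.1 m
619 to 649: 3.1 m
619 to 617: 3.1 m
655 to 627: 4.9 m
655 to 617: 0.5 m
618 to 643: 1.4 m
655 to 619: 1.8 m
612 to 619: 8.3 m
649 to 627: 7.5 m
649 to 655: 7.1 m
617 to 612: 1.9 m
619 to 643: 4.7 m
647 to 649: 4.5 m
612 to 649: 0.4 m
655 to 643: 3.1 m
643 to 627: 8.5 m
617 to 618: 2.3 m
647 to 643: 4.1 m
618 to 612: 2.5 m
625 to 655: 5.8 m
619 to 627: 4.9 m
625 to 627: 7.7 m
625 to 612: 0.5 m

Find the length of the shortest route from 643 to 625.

4.4 m

Enumerating some paths:
643 - 655 - 617 - 612 - 625: 3.1+0.5+1.9+0.5 = 6
643 - 618 - 612 - 625: 1.4+2.5+0.5 = 4.4
The minimum is 4.4 m via 643 - 618 - 612 - 625.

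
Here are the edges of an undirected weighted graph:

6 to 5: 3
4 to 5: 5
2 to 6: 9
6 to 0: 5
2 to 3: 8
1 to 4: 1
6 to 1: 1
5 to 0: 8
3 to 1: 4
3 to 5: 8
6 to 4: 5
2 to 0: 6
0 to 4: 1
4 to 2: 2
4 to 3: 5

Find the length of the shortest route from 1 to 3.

4

Candidate routes:
1 → 4 → 3: 1+5 = 6
1 → 3: 4 = 4
Cheapest is 1 → 3 at 4.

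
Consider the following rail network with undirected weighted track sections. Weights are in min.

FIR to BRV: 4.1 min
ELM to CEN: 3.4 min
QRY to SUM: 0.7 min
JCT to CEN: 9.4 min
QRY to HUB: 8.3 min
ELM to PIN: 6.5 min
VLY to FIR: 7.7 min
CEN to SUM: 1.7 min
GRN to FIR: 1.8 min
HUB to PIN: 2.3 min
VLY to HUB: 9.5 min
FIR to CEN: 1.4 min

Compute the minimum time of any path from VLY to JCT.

Enumerating some paths:
VLY–FIR–CEN–JCT: 7.7+1.4+9.4 = 18.5
VLY–HUB–QRY–SUM–CEN–JCT: 9.5+8.3+0.7+1.7+9.4 = 29.6
The minimum is 18.5 min via VLY–FIR–CEN–JCT.

18.5 min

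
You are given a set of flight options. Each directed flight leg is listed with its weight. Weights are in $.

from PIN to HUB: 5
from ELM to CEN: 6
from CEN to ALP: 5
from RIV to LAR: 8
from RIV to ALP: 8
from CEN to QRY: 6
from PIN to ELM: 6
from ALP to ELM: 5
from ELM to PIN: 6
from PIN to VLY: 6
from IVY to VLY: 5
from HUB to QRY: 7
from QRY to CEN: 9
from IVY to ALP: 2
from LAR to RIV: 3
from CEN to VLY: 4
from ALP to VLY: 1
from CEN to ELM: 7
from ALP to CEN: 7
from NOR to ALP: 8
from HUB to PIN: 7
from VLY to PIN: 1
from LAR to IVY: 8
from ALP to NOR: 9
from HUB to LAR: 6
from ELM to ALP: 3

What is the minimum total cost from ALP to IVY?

$21

Shortest distances from ALP:
ALP: 0
VLY: 1  (via ALP)
PIN: 2  (via VLY)
ELM: 5  (via ALP)
CEN: 7  (via ALP)
HUB: 7  (via PIN)
NOR: 9  (via ALP)
QRY: 13  (via CEN)
LAR: 13  (via HUB)
RIV: 16  (via LAR)
IVY: 21  (via LAR)
Shortest route: ALP–VLY–PIN–HUB–LAR–IVY = $21.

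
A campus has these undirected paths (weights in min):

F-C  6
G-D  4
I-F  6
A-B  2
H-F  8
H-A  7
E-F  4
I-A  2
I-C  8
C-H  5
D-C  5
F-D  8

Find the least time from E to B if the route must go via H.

21 min

Best E to H: E–F–H costing 12
Best H to B: H–A–B costing 9
Total via H: 12 + 9 = 21 min.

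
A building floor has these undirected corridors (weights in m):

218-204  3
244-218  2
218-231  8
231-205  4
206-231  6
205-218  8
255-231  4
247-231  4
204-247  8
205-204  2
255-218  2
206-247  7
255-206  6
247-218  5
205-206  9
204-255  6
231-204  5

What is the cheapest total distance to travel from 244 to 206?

10 m

Candidate routes:
244 → 218 → 247 → 206: 2+5+7 = 14
244 → 218 → 255 → 206: 2+2+6 = 10
Cheapest is 244 → 218 → 255 → 206 at 10 m.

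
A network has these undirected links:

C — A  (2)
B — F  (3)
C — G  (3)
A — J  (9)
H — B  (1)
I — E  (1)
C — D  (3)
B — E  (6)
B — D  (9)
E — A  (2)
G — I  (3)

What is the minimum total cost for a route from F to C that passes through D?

Best F to D: F → B → D costing 12
Best D to C: D → C costing 3
Total via D: 12 + 3 = 15.

15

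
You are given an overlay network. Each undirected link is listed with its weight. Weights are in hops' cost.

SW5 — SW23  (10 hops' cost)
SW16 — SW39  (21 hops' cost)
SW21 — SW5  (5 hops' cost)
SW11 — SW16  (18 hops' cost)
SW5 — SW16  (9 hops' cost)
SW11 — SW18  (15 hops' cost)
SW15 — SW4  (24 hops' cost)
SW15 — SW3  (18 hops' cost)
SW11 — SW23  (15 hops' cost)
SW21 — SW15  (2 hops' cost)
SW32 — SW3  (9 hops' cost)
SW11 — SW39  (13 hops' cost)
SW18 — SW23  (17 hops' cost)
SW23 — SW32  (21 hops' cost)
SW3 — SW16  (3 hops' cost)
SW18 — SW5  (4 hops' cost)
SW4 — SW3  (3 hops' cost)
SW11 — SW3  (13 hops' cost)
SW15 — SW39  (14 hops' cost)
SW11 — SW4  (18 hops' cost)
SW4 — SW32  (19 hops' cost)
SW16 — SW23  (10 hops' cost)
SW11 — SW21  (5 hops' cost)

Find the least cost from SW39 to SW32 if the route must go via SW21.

Best SW39 to SW21: SW39–SW15–SW21 costing 16
Shortest SW21→SW32: SW21–SW5–SW16–SW3–SW32 = 26
Total via SW21: 16 + 26 = 42 hops' cost.

42 hops' cost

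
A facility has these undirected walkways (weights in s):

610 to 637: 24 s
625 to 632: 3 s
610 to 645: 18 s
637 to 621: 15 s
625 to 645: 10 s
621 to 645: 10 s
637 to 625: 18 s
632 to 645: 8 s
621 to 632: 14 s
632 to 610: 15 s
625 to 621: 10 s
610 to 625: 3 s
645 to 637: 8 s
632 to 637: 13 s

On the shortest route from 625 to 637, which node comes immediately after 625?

Candidate routes:
625 - 637: 18 = 18
625 - 632 - 637: 3+13 = 16
625 - 632 - 645 - 637: 3+8+8 = 19
625 - 645 - 637: 10+8 = 18
Cheapest is 625 - 632 - 637 at 16 s.
So from 625 the first move is to 632.

632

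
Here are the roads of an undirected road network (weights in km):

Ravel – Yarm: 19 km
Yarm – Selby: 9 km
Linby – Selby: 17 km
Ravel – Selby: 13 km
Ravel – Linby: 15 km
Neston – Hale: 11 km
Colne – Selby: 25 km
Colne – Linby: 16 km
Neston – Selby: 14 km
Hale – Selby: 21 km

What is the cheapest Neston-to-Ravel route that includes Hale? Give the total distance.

45 km

Best Neston to Hale: Neston → Hale costing 11
Shortest Hale→Ravel: Hale → Selby → Ravel = 34
Total via Hale: 11 + 34 = 45 km.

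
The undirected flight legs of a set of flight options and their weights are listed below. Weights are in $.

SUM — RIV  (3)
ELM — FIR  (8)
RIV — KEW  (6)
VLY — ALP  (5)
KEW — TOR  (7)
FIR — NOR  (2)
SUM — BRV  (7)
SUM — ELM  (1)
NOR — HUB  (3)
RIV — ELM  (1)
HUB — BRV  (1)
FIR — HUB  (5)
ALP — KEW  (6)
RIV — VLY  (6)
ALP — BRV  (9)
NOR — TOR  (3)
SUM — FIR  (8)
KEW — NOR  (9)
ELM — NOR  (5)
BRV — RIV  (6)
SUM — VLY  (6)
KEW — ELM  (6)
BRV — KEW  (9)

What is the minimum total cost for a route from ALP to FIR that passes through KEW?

Best ALP to KEW: ALP–KEW costing 6
Best KEW to FIR: KEW–NOR–FIR costing 11
Total via KEW: 6 + 11 = $17.

$17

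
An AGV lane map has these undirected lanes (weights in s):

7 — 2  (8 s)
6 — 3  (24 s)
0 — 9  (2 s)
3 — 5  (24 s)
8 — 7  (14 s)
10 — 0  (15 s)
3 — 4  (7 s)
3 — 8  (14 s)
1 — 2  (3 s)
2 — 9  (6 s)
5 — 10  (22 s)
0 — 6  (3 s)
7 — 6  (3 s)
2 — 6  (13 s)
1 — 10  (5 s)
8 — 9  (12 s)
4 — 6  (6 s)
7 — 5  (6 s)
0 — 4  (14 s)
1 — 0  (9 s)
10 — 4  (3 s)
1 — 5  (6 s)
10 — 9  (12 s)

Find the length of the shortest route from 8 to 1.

Settle nodes by increasing distance from 8:
8: 0
9: 12  (via 8)
0: 14  (via 9)
3: 14  (via 8)
7: 14  (via 8)
6: 17  (via 0)
2: 18  (via 9)
5: 20  (via 7)
1: 21  (via 2)
Shortest route: 8–9–2–1 = 21 s.

21 s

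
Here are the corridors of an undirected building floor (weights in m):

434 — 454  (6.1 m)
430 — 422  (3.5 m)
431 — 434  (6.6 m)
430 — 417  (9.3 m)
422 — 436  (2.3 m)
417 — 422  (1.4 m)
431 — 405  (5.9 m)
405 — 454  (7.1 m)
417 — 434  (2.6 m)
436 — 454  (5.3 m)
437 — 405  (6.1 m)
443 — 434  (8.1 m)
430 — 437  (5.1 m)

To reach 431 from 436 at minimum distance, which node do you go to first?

422

Enumerating some paths:
436–422–417–434–431: 2.3+1.4+2.6+6.6 = 12.9
436–454–434–431: 5.3+6.1+6.6 = 18
Cheapest is 436–422–417–434–431 at 12.9 m.
So from 436 the first move is to 422.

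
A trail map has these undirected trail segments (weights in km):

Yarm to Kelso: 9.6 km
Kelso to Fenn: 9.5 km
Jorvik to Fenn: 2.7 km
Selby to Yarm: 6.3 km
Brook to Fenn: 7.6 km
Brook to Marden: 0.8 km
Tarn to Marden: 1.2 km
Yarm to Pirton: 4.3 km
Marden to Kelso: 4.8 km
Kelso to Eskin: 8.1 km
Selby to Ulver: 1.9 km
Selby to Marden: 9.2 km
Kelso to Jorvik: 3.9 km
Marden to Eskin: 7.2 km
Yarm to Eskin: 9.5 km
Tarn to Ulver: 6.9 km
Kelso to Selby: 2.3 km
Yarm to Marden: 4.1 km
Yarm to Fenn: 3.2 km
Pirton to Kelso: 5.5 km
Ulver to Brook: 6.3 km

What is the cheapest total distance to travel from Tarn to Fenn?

Running Dijkstra from Tarn:
Tarn: 0
Marden: 1.2  (via Tarn)
Brook: 2  (via Marden)
Yarm: 5.3  (via Marden)
Kelso: 6  (via Marden)
Ulver: 6.9  (via Tarn)
Selby: 8.3  (via Kelso)
Eskin: 8.4  (via Marden)
Fenn: 8.5  (via Yarm)
Shortest route: Tarn–Marden–Yarm–Fenn = 8.5 km.

8.5 km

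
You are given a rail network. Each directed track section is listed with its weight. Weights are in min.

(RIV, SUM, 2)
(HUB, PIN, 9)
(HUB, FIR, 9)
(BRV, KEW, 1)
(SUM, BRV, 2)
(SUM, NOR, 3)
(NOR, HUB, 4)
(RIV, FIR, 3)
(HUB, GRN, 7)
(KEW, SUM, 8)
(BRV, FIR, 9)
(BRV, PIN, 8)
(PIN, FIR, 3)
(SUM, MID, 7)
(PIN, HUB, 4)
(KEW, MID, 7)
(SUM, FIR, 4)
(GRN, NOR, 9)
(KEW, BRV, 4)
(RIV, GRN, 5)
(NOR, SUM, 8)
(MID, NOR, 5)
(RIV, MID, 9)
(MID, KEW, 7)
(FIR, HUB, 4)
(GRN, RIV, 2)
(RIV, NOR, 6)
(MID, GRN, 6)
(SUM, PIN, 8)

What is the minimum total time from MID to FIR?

Running Dijkstra from MID:
MID: 0
NOR: 5  (via MID)
GRN: 6  (via MID)
KEW: 7  (via MID)
RIV: 8  (via GRN)
HUB: 9  (via NOR)
SUM: 10  (via RIV)
BRV: 11  (via KEW)
FIR: 11  (via RIV)
Shortest route: MID–GRN–RIV–FIR = 11 min.

11 min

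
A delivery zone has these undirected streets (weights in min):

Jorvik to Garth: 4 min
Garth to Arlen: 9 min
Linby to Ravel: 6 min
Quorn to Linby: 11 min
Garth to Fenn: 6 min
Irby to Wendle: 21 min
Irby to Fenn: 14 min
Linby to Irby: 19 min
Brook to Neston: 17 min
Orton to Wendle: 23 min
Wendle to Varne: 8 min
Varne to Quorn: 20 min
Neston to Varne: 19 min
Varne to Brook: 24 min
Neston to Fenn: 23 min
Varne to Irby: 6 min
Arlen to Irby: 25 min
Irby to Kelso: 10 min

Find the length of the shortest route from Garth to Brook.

Shortest distances from Garth:
Garth: 0
Jorvik: 4  (via Garth)
Fenn: 6  (via Garth)
Arlen: 9  (via Garth)
Irby: 20  (via Fenn)
Varne: 26  (via Irby)
Neston: 29  (via Fenn)
Kelso: 30  (via Irby)
Wendle: 34  (via Varne)
Linby: 39  (via Irby)
Ravel: 45  (via Linby)
Brook: 46  (via Neston)
Shortest route: Garth–Fenn–Neston–Brook = 46 min.

46 min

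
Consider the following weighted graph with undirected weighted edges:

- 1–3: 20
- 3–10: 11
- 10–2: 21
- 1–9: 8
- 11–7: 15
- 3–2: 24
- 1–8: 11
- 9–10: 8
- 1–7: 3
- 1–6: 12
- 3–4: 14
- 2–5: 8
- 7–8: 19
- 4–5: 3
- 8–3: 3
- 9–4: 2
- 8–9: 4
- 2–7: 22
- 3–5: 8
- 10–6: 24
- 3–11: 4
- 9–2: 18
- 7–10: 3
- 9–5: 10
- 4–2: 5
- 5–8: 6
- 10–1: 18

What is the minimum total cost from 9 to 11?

Candidate routes:
9–4–5–3–11: 2+3+8+4 = 17
9–8–3–11: 4+3+4 = 11
The minimum is 11 via 9–8–3–11.

11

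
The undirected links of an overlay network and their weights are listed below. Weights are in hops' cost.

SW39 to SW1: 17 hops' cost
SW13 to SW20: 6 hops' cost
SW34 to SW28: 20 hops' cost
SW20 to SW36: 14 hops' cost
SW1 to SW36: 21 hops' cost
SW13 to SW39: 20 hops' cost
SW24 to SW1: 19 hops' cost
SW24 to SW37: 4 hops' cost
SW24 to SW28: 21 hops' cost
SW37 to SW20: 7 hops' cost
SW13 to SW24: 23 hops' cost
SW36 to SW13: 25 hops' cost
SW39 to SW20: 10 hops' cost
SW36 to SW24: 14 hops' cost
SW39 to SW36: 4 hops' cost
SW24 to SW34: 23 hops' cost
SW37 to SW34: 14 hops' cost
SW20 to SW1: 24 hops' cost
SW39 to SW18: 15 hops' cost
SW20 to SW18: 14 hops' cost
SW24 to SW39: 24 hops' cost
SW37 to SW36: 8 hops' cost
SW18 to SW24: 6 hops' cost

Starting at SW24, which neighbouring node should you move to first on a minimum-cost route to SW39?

SW37

Compare a few routes:
SW24 → SW18 → SW39: 6+15 = 21
SW24 → SW36 → SW39: 14+4 = 18
SW24 → SW37 → SW36 → SW39: 4+8+4 = 16
SW24 → SW37 → SW20 → SW39: 4+7+10 = 21
Cheapest is SW24 → SW37 → SW36 → SW39 at 16 hops' cost.
So from SW24 the first move is to SW37.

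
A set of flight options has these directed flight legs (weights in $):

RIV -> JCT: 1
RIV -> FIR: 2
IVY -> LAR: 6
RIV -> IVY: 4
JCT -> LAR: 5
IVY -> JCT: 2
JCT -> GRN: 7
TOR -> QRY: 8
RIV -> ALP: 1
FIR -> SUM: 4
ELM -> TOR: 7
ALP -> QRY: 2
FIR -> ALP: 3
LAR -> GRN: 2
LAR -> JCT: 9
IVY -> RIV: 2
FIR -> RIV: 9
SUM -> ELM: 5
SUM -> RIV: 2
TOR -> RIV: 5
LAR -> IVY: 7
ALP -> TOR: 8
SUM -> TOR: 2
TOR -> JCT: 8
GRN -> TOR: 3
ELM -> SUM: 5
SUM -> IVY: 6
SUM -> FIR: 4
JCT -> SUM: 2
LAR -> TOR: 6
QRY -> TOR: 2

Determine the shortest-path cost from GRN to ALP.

Candidate routes:
GRN - TOR - RIV - ALP: 3+5+1 = 9
GRN - TOR - JCT - SUM - RIV - ALP: 3+8+2+2+1 = 16
GRN - TOR - RIV - FIR - ALP: 3+5+2+3 = 13
The minimum is $9 via GRN - TOR - RIV - ALP.

$9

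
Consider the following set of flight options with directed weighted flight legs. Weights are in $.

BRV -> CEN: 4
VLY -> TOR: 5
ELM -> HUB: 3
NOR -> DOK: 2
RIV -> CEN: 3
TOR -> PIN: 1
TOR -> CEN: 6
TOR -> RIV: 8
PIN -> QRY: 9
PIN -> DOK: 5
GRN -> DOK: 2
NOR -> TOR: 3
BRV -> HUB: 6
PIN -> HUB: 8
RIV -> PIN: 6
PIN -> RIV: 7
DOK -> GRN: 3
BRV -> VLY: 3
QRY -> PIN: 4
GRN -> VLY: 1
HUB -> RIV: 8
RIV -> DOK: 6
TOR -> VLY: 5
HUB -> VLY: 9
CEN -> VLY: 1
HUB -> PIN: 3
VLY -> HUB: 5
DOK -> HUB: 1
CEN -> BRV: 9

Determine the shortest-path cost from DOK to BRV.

Shortest distances from DOK:
DOK: 0
HUB: 1  (via DOK)
GRN: 3  (via DOK)
PIN: 4  (via HUB)
VLY: 4  (via GRN)
RIV: 9  (via HUB)
TOR: 9  (via VLY)
CEN: 12  (via RIV)
QRY: 13  (via PIN)
BRV: 21  (via CEN)
Shortest route: DOK → HUB → RIV → CEN → BRV = $21.

$21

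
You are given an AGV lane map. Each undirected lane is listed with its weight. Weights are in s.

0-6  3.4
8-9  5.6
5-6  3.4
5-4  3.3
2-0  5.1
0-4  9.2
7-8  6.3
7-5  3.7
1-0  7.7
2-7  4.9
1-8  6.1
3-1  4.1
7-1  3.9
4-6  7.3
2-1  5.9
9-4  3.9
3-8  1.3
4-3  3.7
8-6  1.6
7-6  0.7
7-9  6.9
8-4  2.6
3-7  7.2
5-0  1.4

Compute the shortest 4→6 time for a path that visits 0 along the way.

Shortest 4→0: 4 → 5 → 0 = 4.7
Shortest 0→6: 0 → 6 = 3.4
Total via 0: 4.7 + 3.4 = 8.1 s.

8.1 s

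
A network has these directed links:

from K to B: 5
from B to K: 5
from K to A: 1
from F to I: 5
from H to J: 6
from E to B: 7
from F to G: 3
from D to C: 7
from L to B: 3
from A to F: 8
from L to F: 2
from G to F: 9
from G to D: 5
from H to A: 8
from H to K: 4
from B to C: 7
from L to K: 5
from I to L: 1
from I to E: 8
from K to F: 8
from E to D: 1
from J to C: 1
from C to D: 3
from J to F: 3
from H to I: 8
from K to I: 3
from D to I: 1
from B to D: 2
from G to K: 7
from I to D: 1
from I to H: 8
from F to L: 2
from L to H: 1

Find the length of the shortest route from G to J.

Enumerating some paths:
G–F–L–H–J: 9+2+1+6 = 18
G–D–I–H–J: 5+1+8+6 = 20
G–K–I–L–H–J: 7+3+1+1+6 = 18
G–D–I–L–H–J: 5+1+1+1+6 = 14
Cheapest is G–D–I–L–H–J at 14.

14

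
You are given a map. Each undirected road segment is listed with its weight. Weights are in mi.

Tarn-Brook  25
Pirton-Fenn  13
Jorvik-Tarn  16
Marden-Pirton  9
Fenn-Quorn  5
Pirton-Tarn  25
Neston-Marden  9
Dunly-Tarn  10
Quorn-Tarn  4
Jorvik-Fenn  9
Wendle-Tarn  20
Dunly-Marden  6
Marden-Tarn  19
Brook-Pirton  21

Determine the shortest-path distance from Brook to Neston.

Candidate routes:
Brook - Pirton - Marden - Neston: 21+9+9 = 39
Brook - Tarn - Dunly - Marden - Neston: 25+10+6+9 = 50
The minimum is 39 mi via Brook - Pirton - Marden - Neston.

39 mi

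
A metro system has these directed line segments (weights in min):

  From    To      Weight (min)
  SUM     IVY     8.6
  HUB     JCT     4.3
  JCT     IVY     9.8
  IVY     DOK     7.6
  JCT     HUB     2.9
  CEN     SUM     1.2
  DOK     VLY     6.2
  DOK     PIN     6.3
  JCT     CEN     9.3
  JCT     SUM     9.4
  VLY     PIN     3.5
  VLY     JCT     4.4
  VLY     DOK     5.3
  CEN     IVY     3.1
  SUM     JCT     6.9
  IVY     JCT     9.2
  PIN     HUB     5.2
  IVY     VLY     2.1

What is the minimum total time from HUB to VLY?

16.2 min

Settle nodes by increasing distance from HUB:
HUB: 0
JCT: 4.3  (via HUB)
CEN: 13.6  (via JCT)
SUM: 13.7  (via JCT)
IVY: 14.1  (via JCT)
VLY: 16.2  (via IVY)
Shortest route: HUB → JCT → IVY → VLY = 16.2 min.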